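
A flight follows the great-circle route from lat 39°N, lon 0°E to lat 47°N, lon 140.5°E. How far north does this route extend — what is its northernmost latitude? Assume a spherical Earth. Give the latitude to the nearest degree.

≈ 70°N

The great circle lies in the plane with unit normal n̂ = (p₁ × p₂)/|p₁ × p₂|.
Here n̂_z ≈ +0.338; the vertex latitude is φ_max = arccos|n̂_z| ≈ 70.3°.
Check via Clairaut: cos φ_max = |cos φ₁| · sin C = cos(39.0°)·sin(25.7°) ≈ 0.338, again giving ≈ 70.3°.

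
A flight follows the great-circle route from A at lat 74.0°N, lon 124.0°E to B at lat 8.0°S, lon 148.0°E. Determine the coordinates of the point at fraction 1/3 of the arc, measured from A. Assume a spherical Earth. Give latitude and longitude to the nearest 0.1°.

Write both endpoints as unit vectors p₁, p₂ with components (cos φ cos λ, cos φ sin λ, sin φ).
The central angle between the endpoints is δ = arccos(p₁·p₂) ≈ 1.455 rad (83.4°).
Interpolate at f = 1/3 with slerp weights a = sin((1−f)δ)/sin δ ≈ 0.830, b = sin(fδ)/sin δ ≈ 0.469.
p = a·p₁ + b·p₂ ≈ (-0.522, 0.436, 0.733); φ = arcsin(p_z) ≈ 47.13°, λ = atan2(p_y, p_x) ≈ 140.13°.

≈ lat 47.1°N, lon 140.1°E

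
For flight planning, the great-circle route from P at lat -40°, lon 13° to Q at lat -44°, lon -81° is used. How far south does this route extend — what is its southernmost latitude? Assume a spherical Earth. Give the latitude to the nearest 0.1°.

The great circle lies in the plane with unit normal n̂ = (p₁ × p₂)/|p₁ × p₂|.
Here n̂_z ≈ -0.602; the vertex latitude is φ_max = arccos|n̂_z| ≈ 53.0°.
Check via Clairaut: cos φ_max = |cos φ₁| · sin C = cos(40.0°)·sin(128.2°) ≈ 0.602, again giving ≈ 53.0°.

≈ -53.0°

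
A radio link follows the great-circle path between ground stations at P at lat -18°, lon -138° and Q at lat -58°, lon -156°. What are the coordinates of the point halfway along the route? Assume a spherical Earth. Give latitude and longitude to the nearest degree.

≈ lat -38°, lon -144°

From cos δ = sin φ₁ sin φ₂ + cos φ₁ cos φ₂ cos Δλ, the central angle is δ ≈ 0.736 rad (42.2°).
Interpolate at f = 1/2 with slerp weights a = sin((1−f)δ)/sin δ ≈ 0.536, b = sin(fδ)/sin δ ≈ 0.536.
p = a·p₁ + b·p₂ ≈ (-0.638, -0.456, -0.620); φ = arcsin(p_z) ≈ -38.32°, λ = atan2(p_y, p_x) ≈ -144.42°.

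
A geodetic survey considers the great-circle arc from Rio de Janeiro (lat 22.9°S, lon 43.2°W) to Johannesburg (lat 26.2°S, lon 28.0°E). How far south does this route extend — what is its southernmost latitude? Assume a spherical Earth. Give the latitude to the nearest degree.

The great circle lies in the plane with unit normal n̂ = (p₁ × p₂)/|p₁ × p₂|.
Here n̂_z ≈ +0.870; the vertex latitude is φ_max = arccos|n̂_z| ≈ 29.5°.

≈ 29°S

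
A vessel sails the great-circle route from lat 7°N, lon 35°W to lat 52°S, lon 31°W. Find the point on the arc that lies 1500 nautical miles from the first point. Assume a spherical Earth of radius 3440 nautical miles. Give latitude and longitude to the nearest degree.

≈ lat 18°S, lon 34°W

From cos δ = sin φ₁ sin φ₂ + cos φ₁ cos φ₂ cos Δλ, the central angle is δ ≈ 1.031 rad (59.1°). The total great-circle distance is δ·R ≈ 1.031 × 3440 ≈ 3548 nmi, so the target fraction is f = 1500/3548 ≈ 0.423.
Interpolate at f ≈ 0.423 with slerp weights a = sin((1−f)δ)/sin δ ≈ 0.654, b = sin(fδ)/sin δ ≈ 0.492.
p = a·p₁ + b·p₂ ≈ (0.791, -0.528, -0.308); φ = arcsin(p_z) ≈ -17.95°, λ = atan2(p_y, p_x) ≈ -33.73°.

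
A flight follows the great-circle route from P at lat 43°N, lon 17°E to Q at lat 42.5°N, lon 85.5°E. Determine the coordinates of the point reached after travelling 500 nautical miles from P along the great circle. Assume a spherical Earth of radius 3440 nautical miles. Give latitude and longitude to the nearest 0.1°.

The haversine formula gives a central angle δ ≈ 0.852 rad (48.8°) between the endpoints. The total great-circle distance is δ·R ≈ 0.852 × 3440 ≈ 2931 nmi, so the target fraction is f = 500/2931 ≈ 0.171.
Interpolate at f ≈ 0.171 with slerp weights a = sin((1−f)δ)/sin δ ≈ 0.863, b = sin(fδ)/sin δ ≈ 0.192.
p = a·p₁ + b·p₂ ≈ (0.615, 0.326, 0.718); φ = arcsin(p_z) ≈ 45.92°, λ = atan2(p_y, p_x) ≈ 27.94°.

≈ lat 45.9°N, lon 27.9°E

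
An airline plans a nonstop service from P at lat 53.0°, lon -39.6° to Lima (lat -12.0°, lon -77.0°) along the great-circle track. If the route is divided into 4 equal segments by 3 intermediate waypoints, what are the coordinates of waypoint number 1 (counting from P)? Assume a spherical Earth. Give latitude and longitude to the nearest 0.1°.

The haversine formula gives a central angle δ ≈ 1.264 rad (72.4°) between the endpoints.
Interpolate at f = 1/4 with slerp weights a = sin((1−f)δ)/sin δ ≈ 0.852, b = sin(fδ)/sin δ ≈ 0.326.
p = a·p₁ + b·p₂ ≈ (0.467, -0.638, 0.613); φ = arcsin(p_z) ≈ 37.79°, λ = atan2(p_y, p_x) ≈ -53.79°.

≈ lat 37.8°, lon -53.8°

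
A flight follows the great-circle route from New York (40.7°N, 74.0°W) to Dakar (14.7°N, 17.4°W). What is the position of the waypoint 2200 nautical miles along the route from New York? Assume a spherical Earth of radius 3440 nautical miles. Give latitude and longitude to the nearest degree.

≈ 26°N, 33°W

Write both endpoints as unit vectors p₁, p₂ with components (cos φ cos λ, cos φ sin λ, sin φ).
The central angle between the endpoints is δ = arccos(p₁·p₂) ≈ 0.965 rad (55.3°). The total great-circle distance is δ·R ≈ 0.965 × 3440 ≈ 3321 nmi, so the target fraction is f = 2200/3321 ≈ 0.663.
Interpolate at f ≈ 0.663 with slerp weights a = sin((1−f)δ)/sin δ ≈ 0.389, b = sin(fδ)/sin δ ≈ 0.726.
p = a·p₁ + b·p₂ ≈ (0.751, -0.494, 0.438); φ = arcsin(p_z) ≈ 25.98°, λ = atan2(p_y, p_x) ≈ -33.31°.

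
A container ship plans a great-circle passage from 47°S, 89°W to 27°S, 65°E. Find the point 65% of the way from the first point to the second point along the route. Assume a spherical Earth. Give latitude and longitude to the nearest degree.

The haversine formula gives a central angle δ ≈ 1.787 rad (102.4°) between the endpoints.
Interpolate at f = 0.65 with slerp weights a = sin((1−f)δ)/sin δ ≈ 0.599, b = sin(fδ)/sin δ ≈ 0.939.
p = a·p₁ + b·p₂ ≈ (0.361, 0.350, -0.865); φ = arcsin(p_z) ≈ -59.84°, λ = atan2(p_y, p_x) ≈ 44.11°.

≈ 60°S, 44°E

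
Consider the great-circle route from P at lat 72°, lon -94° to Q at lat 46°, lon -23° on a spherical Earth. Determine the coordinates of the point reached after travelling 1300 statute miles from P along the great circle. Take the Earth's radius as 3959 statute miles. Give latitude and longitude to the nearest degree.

≈ lat 64°, lon -46°

Write both endpoints as unit vectors p₁, p₂ with components (cos φ cos λ, cos φ sin λ, sin φ).
The central angle between the endpoints is δ = arccos(p₁·p₂) ≈ 0.717 rad (41.1°). The total great-circle distance is δ·R ≈ 0.717 × 3959 ≈ 2837 mi, so the target fraction is f = 1300/2837 ≈ 0.458.
Interpolate at f ≈ 0.458 with slerp weights a = sin((1−f)δ)/sin δ ≈ 0.576, b = sin(fδ)/sin δ ≈ 0.491.
p = a·p₁ + b·p₂ ≈ (0.302, -0.311, 0.901); φ = arcsin(p_z) ≈ 64.33°, λ = atan2(p_y, p_x) ≈ -45.88°.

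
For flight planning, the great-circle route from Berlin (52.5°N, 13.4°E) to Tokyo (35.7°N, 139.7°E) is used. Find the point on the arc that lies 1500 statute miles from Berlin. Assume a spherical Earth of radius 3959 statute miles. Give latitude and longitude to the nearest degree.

From cos δ = sin φ₁ sin φ₂ + cos φ₁ cos φ₂ cos Δλ, the central angle is δ ≈ 1.400 rad (80.2°). The total great-circle distance is δ·R ≈ 1.400 × 3959 ≈ 5541 mi, so the target fraction is f = 1500/5541 ≈ 0.271.
Interpolate at f ≈ 0.271 with slerp weights a = sin((1−f)δ)/sin δ ≈ 0.865, b = sin(fδ)/sin δ ≈ 0.375.
p = a·p₁ + b·p₂ ≈ (0.280, 0.319, 0.905); φ = arcsin(p_z) ≈ 64.88°, λ = atan2(p_y, p_x) ≈ 48.76°.

≈ (65°N, 49°E)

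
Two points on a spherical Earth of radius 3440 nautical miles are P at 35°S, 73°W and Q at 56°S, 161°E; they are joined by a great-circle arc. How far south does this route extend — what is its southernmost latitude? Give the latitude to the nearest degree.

≈ 68°S

The great circle lies in the plane with unit normal n̂ = (p₁ × p₂)/|p₁ × p₂|.
Here n̂_z ≈ -0.379; the vertex latitude is φ_max = arccos|n̂_z| ≈ 67.7°.
Check via Clairaut: cos φ_max = |cos φ₁| · sin C = cos(35.0°)·sin(152.5°) ≈ 0.379, again giving ≈ 67.7°.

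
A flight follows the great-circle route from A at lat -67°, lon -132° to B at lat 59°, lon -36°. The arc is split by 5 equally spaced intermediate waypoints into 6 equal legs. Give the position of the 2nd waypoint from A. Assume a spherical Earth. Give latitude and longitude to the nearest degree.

≈ lat -28°, lon -84°

Write both endpoints as unit vectors p₁, p₂ with components (cos φ cos λ, cos φ sin λ, sin φ).
The central angle between the endpoints is δ = arccos(p₁·p₂) ≈ 2.515 rad (144.1°).
Interpolate at f = 2/6 with slerp weights a = sin((1−f)δ)/sin δ ≈ 1.696, b = sin(fδ)/sin δ ≈ 1.268.
p = a·p₁ + b·p₂ ≈ (0.085, -0.876, -0.474); φ = arcsin(p_z) ≈ -28.30°, λ = atan2(p_y, p_x) ≈ -84.46°.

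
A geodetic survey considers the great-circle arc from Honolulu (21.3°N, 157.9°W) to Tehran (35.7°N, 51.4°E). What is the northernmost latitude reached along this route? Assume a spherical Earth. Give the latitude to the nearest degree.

≈ 66°N

The great circle lies in the plane with unit normal n̂ = (p₁ × p₂)/|p₁ × p₂|.
Here n̂_z ≈ -0.414; the vertex latitude is φ_max = arccos|n̂_z| ≈ 65.5°.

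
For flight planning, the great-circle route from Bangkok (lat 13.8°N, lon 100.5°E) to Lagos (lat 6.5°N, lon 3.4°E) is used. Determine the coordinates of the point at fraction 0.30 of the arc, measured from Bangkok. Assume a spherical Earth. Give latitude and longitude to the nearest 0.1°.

≈ lat 15.9°N, lon 71.0°E

Convert each endpoint to a unit vector on the sphere (x = cos φ cos λ, y = cos φ sin λ, z = sin φ).
The central angle between the endpoints is δ = arccos(p₁·p₂) ≈ 1.663 rad (95.3°).
Interpolate at f = 0.30 with slerp weights a = sin((1−f)δ)/sin δ ≈ 0.922, b = sin(fδ)/sin δ ≈ 0.481.
p = a·p₁ + b·p₂ ≈ (0.313, 0.909, 0.274); φ = arcsin(p_z) ≈ 15.93°, λ = atan2(p_y, p_x) ≈ 70.98°.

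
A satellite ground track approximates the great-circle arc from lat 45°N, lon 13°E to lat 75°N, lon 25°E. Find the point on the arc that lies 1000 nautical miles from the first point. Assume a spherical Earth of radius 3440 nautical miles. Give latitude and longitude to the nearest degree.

Write both endpoints as unit vectors p₁, p₂ with components (cos φ cos λ, cos φ sin λ, sin φ).
The central angle between the endpoints is δ = arccos(p₁·p₂) ≈ 0.532 rad (30.5°). The total great-circle distance is δ·R ≈ 0.532 × 3440 ≈ 1829 nmi, so the target fraction is f = 1000/1829 ≈ 0.547.
Interpolate at f ≈ 0.547 with slerp weights a = sin((1−f)δ)/sin δ ≈ 0.471, b = sin(fδ)/sin δ ≈ 0.565.
p = a·p₁ + b·p₂ ≈ (0.457, 0.137, 0.879); φ = arcsin(p_z) ≈ 61.52°, λ = atan2(p_y, p_x) ≈ 16.66°.

≈ lat 62°N, lon 17°E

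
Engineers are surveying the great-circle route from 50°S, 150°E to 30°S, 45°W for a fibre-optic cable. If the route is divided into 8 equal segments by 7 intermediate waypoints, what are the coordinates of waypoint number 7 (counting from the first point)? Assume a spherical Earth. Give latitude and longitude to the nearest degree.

Write both endpoints as unit vectors p₁, p₂ with components (cos φ cos λ, cos φ sin λ, sin φ).
The central angle between the endpoints is δ = arccos(p₁·p₂) ≈ 1.726 rad (98.9°).
Interpolate at f = 7/8 with slerp weights a = sin((1−f)δ)/sin δ ≈ 0.217, b = sin(fδ)/sin δ ≈ 1.010.
p = a·p₁ + b·p₂ ≈ (0.498, -0.549, -0.671); φ = arcsin(p_z) ≈ -42.16°, λ = atan2(p_y, p_x) ≈ -47.79°.

≈ 42°S, 48°W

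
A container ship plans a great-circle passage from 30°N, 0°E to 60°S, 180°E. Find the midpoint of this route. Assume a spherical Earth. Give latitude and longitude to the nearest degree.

Write both endpoints as unit vectors p₁, p₂ with components (cos φ cos λ, cos φ sin λ, sin φ).
The central angle between the endpoints is δ = arccos(p₁·p₂) ≈ 2.618 rad (150.0°).
Interpolate at f = 1/2 with slerp weights a = sin((1−f)δ)/sin δ ≈ 1.932, b = sin(fδ)/sin δ ≈ 1.932.
p = a·p₁ + b·p₂ ≈ (0.707, 0.000, -0.707); φ = arcsin(p_z) ≈ -45.00°, λ = atan2(p_y, p_x) ≈ 0.00°.

≈ 45°S, 0°E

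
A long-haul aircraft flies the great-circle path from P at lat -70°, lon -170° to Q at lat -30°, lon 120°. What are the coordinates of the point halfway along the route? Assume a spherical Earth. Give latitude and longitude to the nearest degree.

The haversine formula gives a central angle δ ≈ 0.963 rad (55.2°) between the endpoints.
Interpolate at f = 1/2 with slerp weights a = sin((1−f)δ)/sin δ ≈ 0.564, b = sin(fδ)/sin δ ≈ 0.564.
p = a·p₁ + b·p₂ ≈ (-0.434, 0.390, -0.812); φ = arcsin(p_z) ≈ -54.31°, λ = atan2(p_y, p_x) ≈ 138.11°.

≈ lat -54°, lon 138°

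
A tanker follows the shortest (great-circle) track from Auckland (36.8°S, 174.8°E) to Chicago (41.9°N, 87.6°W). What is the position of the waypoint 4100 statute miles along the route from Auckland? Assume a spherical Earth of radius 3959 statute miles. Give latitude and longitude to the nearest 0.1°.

≈ (3.9°N, 138.8°W)

The haversine formula gives a central angle δ ≈ 2.070 rad (118.6°) between the endpoints. The total great-circle distance is δ·R ≈ 2.070 × 3959 ≈ 8196 mi, so the target fraction is f = 4100/8196 ≈ 0.500.
Interpolate at f ≈ 0.500 with slerp weights a = sin((1−f)δ)/sin δ ≈ 0.979, b = sin(fδ)/sin δ ≈ 0.980.
p = a·p₁ + b·p₂ ≈ (-0.750, -0.658, 0.068); φ = arcsin(p_z) ≈ 3.89°, λ = atan2(p_y, p_x) ≈ -138.77°.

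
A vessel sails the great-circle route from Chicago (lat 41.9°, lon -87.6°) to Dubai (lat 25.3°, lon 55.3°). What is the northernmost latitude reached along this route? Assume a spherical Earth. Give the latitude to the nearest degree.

The great circle lies in the plane with unit normal n̂ = (p₁ × p₂)/|p₁ × p₂|.
Here n̂_z ≈ +0.419; the vertex latitude is φ_max = arccos|n̂_z| ≈ 65.2°.
Check via Clairaut: cos φ_max = |cos φ₁| · sin C = cos(41.9°)·sin(34.3°) ≈ 0.419, again giving ≈ 65.2°.

≈ 65°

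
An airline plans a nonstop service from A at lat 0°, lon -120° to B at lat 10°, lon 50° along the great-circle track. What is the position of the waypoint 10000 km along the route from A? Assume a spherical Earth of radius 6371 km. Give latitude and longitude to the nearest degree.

Convert each endpoint to a unit vector on the sphere (x = cos φ cos λ, y = cos φ sin λ, z = sin φ).
The central angle between the endpoints is δ = arccos(p₁·p₂) ≈ 2.895 rad (165.9°). The total great-circle distance is δ·R ≈ 2.895 × 6371 ≈ 18447 km, so the target fraction is f = 10000/18447 ≈ 0.542.
Interpolate at f ≈ 0.542 with slerp weights a = sin((1−f)δ)/sin δ ≈ 3.981, b = sin(fδ)/sin δ ≈ 4.103.
p = a·p₁ + b·p₂ ≈ (0.607, -0.352, 0.712); φ = arcsin(p_z) ≈ 45.44°, λ = atan2(p_y, p_x) ≈ -30.10°.

≈ lat 45°, lon -30°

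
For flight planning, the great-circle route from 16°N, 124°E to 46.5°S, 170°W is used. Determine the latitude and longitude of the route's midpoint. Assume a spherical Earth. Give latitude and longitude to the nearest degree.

≈ 18°S, 151°E

Convert each endpoint to a unit vector on the sphere (x = cos φ cos λ, y = cos φ sin λ, z = sin φ).
The central angle between the endpoints is δ = arccos(p₁·p₂) ≈ 1.502 rad (86.0°).
Interpolate at f = 1/2 with slerp weights a = sin((1−f)δ)/sin δ ≈ 0.684, b = sin(fδ)/sin δ ≈ 0.684.
p = a·p₁ + b·p₂ ≈ (-0.831, 0.463, -0.308); φ = arcsin(p_z) ≈ -17.91°, λ = atan2(p_y, p_x) ≈ 150.87°.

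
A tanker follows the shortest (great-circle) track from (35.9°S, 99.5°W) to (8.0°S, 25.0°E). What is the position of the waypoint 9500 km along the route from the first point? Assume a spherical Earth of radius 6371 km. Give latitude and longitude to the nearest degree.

≈ (26°S, 4°E)

Write both endpoints as unit vectors p₁, p₂ with components (cos φ cos λ, cos φ sin λ, sin φ).
The central angle between the endpoints is δ = arccos(p₁·p₂) ≈ 1.953 rad (111.9°). The total great-circle distance is δ·R ≈ 1.953 × 6371 ≈ 12441 km, so the target fraction is f = 9500/12441 ≈ 0.764.
Interpolate at f ≈ 0.764 with slerp weights a = sin((1−f)δ)/sin δ ≈ 0.480, b = sin(fδ)/sin δ ≈ 1.074.
p = a·p₁ + b·p₂ ≈ (0.900, 0.066, -0.431); φ = arcsin(p_z) ≈ -25.53°, λ = atan2(p_y, p_x) ≈ 4.20°.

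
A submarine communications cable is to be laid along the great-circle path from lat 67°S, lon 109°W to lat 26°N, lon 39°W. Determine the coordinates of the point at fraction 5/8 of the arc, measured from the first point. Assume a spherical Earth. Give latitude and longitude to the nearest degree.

Write both endpoints as unit vectors p₁, p₂ with components (cos φ cos λ, cos φ sin λ, sin φ).
The central angle between the endpoints is δ = arccos(p₁·p₂) ≈ 1.858 rad (106.5°).
Interpolate at f = 5/8 with slerp weights a = sin((1−f)δ)/sin δ ≈ 0.669, b = sin(fδ)/sin δ ≈ 0.957.
p = a·p₁ + b·p₂ ≈ (0.583, -0.788, -0.197); φ = arcsin(p_z) ≈ -11.34°, λ = atan2(p_y, p_x) ≈ -53.51°.

≈ lat 11°S, lon 54°W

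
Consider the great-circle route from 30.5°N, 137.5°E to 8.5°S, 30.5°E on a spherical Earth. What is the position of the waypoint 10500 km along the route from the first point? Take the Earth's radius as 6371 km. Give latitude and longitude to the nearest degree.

Write both endpoints as unit vectors p₁, p₂ with components (cos φ cos λ, cos φ sin λ, sin φ).
The central angle between the endpoints is δ = arccos(p₁·p₂) ≈ 1.901 rad (108.9°). The total great-circle distance is δ·R ≈ 1.901 × 6371 ≈ 12111 km, so the target fraction is f = 10500/12111 ≈ 0.867.
Interpolate at f ≈ 0.867 with slerp weights a = sin((1−f)δ)/sin δ ≈ 0.264, b = sin(fδ)/sin δ ≈ 1.054.
p = a·p₁ + b·p₂ ≈ (0.730, 0.683, -0.022); φ = arcsin(p_z) ≈ -1.24°, λ = atan2(p_y, p_x) ≈ 43.09°.

≈ 1°S, 43°E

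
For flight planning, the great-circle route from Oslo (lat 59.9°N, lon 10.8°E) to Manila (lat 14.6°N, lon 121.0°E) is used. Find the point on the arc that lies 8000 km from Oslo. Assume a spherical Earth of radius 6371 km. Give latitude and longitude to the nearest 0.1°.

≈ lat 27.8°N, lon 113.0°E

Write both endpoints as unit vectors p₁, p₂ with components (cos φ cos λ, cos φ sin λ, sin φ).
The central angle between the endpoints is δ = arccos(p₁·p₂) ≈ 1.520 rad (87.1°). The total great-circle distance is δ·R ≈ 1.520 × 6371 ≈ 9686 km, so the target fraction is f = 8000/9686 ≈ 0.826.
Interpolate at f ≈ 0.826 with slerp weights a = sin((1−f)δ)/sin δ ≈ 0.262, b = sin(fδ)/sin δ ≈ 0.952.
p = a·p₁ + b·p₂ ≈ (-0.345, 0.814, 0.466); φ = arcsin(p_z) ≈ 27.81°, λ = atan2(p_y, p_x) ≈ 112.99°.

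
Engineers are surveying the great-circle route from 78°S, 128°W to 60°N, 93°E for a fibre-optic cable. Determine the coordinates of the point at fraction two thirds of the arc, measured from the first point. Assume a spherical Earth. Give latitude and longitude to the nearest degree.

Convert each endpoint to a unit vector on the sphere (x = cos φ cos λ, y = cos φ sin λ, z = sin φ).
The central angle between the endpoints is δ = arccos(p₁·p₂) ≈ 2.753 rad (157.8°).
Interpolate at f = 2/3 with slerp weights a = sin((1−f)δ)/sin δ ≈ 2.098, b = sin(fδ)/sin δ ≈ 2.549.
p = a·p₁ + b·p₂ ≈ (-0.335, 0.929, 0.156); φ = arcsin(p_z) ≈ 8.96°, λ = atan2(p_y, p_x) ≈ 109.84°.

≈ 9°N, 110°E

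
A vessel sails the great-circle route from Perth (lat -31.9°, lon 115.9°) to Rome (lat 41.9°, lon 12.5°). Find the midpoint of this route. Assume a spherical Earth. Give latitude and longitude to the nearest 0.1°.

From cos δ = sin φ₁ sin φ₂ + cos φ₁ cos φ₂ cos Δλ, the central angle is δ ≈ 2.094 rad (120.0°).
Interpolate at f = 1/2 with slerp weights a = sin((1−f)δ)/sin δ ≈ 0.999, b = sin(fδ)/sin δ ≈ 0.999.
p = a·p₁ + b·p₂ ≈ (0.356, 0.924, 0.139); φ = arcsin(p_z) ≈ 8.01°, λ = atan2(p_y, p_x) ≈ 68.95°.

≈ lat 8.0°, lon 69.0°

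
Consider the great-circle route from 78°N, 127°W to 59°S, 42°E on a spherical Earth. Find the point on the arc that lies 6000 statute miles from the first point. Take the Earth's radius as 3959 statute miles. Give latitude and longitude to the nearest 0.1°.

≈ 14.6°N, 35.2°E

The haversine formula gives a central angle δ ≈ 2.804 rad (160.7°) between the endpoints. The total great-circle distance is δ·R ≈ 2.804 × 3959 ≈ 11101 mi, so the target fraction is f = 6000/11101 ≈ 0.540.
Interpolate at f ≈ 0.540 with slerp weights a = sin((1−f)δ)/sin δ ≈ 2.900, b = sin(fδ)/sin δ ≈ 3.014.
p = a·p₁ + b·p₂ ≈ (0.791, 0.557, 0.252); φ = arcsin(p_z) ≈ 14.61°, λ = atan2(p_y, p_x) ≈ 35.17°.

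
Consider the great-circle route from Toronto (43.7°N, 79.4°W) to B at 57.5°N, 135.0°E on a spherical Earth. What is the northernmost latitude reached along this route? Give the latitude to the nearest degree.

The great circle lies in the plane with unit normal n̂ = (p₁ × p₂)/|p₁ × p₂|.
Here n̂_z ≈ -0.227; the vertex latitude is φ_max = arccos|n̂_z| ≈ 76.9°.
Check via Clairaut: cos φ_max = |cos φ₁| · sin C = cos(43.7°)·sin(18.3°) ≈ 0.227, again giving ≈ 76.9°.

≈ 77°N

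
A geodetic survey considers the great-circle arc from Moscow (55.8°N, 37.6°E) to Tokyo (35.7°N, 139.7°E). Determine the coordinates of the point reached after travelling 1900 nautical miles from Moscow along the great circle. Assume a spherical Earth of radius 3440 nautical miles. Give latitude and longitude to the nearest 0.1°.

Write both endpoints as unit vectors p₁, p₂ with components (cos φ cos λ, cos φ sin λ, sin φ).
The central angle between the endpoints is δ = arccos(p₁·p₂) ≈ 1.173 rad (67.2°). The total great-circle distance is δ·R ≈ 1.173 × 3440 ≈ 4037 nmi, so the target fraction is f = 1900/4037 ≈ 0.471.
Interpolate at f ≈ 0.471 with slerp weights a = sin((1−f)δ)/sin δ ≈ 0.631, b = sin(fδ)/sin δ ≈ 0.569.
p = a·p₁ + b·p₂ ≈ (-0.071, 0.515, 0.854); φ = arcsin(p_z) ≈ 58.65°, λ = atan2(p_y, p_x) ≈ 97.88°.

≈ 58.7°N, 97.9°E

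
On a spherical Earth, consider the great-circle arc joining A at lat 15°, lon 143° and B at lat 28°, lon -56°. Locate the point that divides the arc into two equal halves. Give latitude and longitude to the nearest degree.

Write both endpoints as unit vectors p₁, p₂ with components (cos φ cos λ, cos φ sin λ, sin φ).
The central angle between the endpoints is δ = arccos(p₁·p₂) ≈ 2.325 rad (133.2°).
Interpolate at f = 1/2 with slerp weights a = sin((1−f)δ)/sin δ ≈ 1.260, b = sin(fδ)/sin δ ≈ 1.260.
p = a·p₁ + b·p₂ ≈ (-0.350, -0.190, 0.917); φ = arcsin(p_z) ≈ 66.55°, λ = atan2(p_y, p_x) ≈ -151.51°.

≈ lat 67°, lon -152°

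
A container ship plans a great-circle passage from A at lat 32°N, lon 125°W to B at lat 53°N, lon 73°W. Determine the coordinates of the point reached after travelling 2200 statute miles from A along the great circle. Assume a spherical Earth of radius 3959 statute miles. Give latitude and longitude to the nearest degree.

The haversine formula gives a central angle δ ≈ 0.742 rad (42.5°) between the endpoints. The total great-circle distance is δ·R ≈ 0.742 × 3959 ≈ 2936 mi, so the target fraction is f = 2200/2936 ≈ 0.749.
Interpolate at f ≈ 0.749 with slerp weights a = sin((1−f)δ)/sin δ ≈ 0.274, b = sin(fδ)/sin δ ≈ 0.781.
p = a·p₁ + b·p₂ ≈ (0.004, -0.640, 0.769); φ = arcsin(p_z) ≈ 50.24°, λ = atan2(p_y, p_x) ≈ -89.61°.

≈ lat 50°N, lon 90°W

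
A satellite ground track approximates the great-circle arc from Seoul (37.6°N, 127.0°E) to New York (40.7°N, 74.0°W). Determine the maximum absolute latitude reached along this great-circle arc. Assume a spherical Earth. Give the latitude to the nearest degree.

≈ 77°N

The great circle lies in the plane with unit normal n̂ = (p₁ × p₂)/|p₁ × p₂|.
Here n̂_z ≈ +0.218; the vertex latitude is φ_max = arccos|n̂_z| ≈ 77.4°.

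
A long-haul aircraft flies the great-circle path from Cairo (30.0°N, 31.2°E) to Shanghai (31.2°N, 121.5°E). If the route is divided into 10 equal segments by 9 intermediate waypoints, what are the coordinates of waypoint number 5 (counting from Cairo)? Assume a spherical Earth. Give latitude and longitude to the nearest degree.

≈ 40°N, 76°E

Convert each endpoint to a unit vector on the sphere (x = cos φ cos λ, y = cos φ sin λ, z = sin φ).
The central angle between the endpoints is δ = arccos(p₁·p₂) ≈ 1.313 rad (75.2°).
Interpolate at f = 5/10 with slerp weights a = sin((1−f)δ)/sin δ ≈ 0.631, b = sin(fδ)/sin δ ≈ 0.631.
p = a·p₁ + b·p₂ ≈ (0.185, 0.743, 0.643); φ = arcsin(p_z) ≈ 39.98°, λ = atan2(p_y, p_x) ≈ 75.99°.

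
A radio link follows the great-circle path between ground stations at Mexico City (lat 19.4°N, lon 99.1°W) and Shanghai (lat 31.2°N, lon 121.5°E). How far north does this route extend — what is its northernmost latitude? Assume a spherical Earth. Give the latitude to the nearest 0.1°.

The great circle lies in the plane with unit normal n̂ = (p₁ × p₂)/|p₁ × p₂|.
Here n̂_z ≈ -0.585; the vertex latitude is φ_max = arccos|n̂_z| ≈ 54.2°.
Check via Clairaut: cos φ_max = |cos φ₁| · sin C = cos(19.4°)·sin(38.3°) ≈ 0.585, again giving ≈ 54.2°.

≈ 54.2°N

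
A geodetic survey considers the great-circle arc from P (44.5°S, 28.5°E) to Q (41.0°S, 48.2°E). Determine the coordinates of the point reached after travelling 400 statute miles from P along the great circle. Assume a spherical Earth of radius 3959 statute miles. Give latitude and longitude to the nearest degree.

Write both endpoints as unit vectors p₁, p₂ with components (cos φ cos λ, cos φ sin λ, sin φ).
The central angle between the endpoints is δ = arccos(p₁·p₂) ≈ 0.259 rad (14.8°). The total great-circle distance is δ·R ≈ 0.259 × 3959 ≈ 1026 mi, so the target fraction is f = 400/1026 ≈ 0.390.
Interpolate at f ≈ 0.390 with slerp weights a = sin((1−f)δ)/sin δ ≈ 0.614, b = sin(fδ)/sin δ ≈ 0.394.
p = a·p₁ + b·p₂ ≈ (0.583, 0.431, -0.689); φ = arcsin(p_z) ≈ -43.54°, λ = atan2(p_y, p_x) ≈ 36.44°.

≈ (44°S, 36°E)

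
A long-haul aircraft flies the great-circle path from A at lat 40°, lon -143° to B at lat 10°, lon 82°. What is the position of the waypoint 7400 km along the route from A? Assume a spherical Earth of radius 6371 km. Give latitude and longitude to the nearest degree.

The haversine formula gives a central angle δ ≈ 2.006 rad (114.9°) between the endpoints. The total great-circle distance is δ·R ≈ 2.006 × 6371 ≈ 12782 km, so the target fraction is f = 7400/12782 ≈ 0.579.
Interpolate at f ≈ 0.579 with slerp weights a = sin((1−f)δ)/sin δ ≈ 0.825, b = sin(fδ)/sin δ ≈ 1.012.
p = a·p₁ + b·p₂ ≈ (-0.366, 0.607, 0.706); φ = arcsin(p_z) ≈ 44.90°, λ = atan2(p_y, p_x) ≈ 121.10°.

≈ lat 45°, lon 121°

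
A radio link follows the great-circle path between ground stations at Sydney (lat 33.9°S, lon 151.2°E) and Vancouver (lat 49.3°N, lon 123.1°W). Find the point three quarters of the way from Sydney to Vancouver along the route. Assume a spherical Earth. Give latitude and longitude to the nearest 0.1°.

≈ lat 32.1°N, lon 153.0°W

From cos δ = sin φ₁ sin φ₂ + cos φ₁ cos φ₂ cos Δλ, the central angle is δ ≈ 1.963 rad (112.5°).
Interpolate at f = 3/4 with slerp weights a = sin((1−f)δ)/sin δ ≈ 0.510, b = sin(fδ)/sin δ ≈ 1.077.
p = a·p₁ + b·p₂ ≈ (-0.754, -0.384, 0.532); φ = arcsin(p_z) ≈ 32.14°, λ = atan2(p_y, p_x) ≈ -153.00°.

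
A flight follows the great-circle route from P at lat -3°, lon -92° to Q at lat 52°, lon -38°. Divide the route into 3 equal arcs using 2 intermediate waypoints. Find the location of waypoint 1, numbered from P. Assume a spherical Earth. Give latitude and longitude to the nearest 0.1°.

Write both endpoints as unit vectors p₁, p₂ with components (cos φ cos λ, cos φ sin λ, sin φ).
The central angle between the endpoints is δ = arccos(p₁·p₂) ≈ 1.245 rad (71.3°).
Interpolate at f = 1/3 with slerp weights a = sin((1−f)δ)/sin δ ≈ 0.779, b = sin(fδ)/sin δ ≈ 0.426.
p = a·p₁ + b·p₂ ≈ (0.179, -0.939, 0.295); φ = arcsin(p_z) ≈ 17.13°, λ = atan2(p_y, p_x) ≈ -79.18°.

≈ lat 17.1°, lon -79.2°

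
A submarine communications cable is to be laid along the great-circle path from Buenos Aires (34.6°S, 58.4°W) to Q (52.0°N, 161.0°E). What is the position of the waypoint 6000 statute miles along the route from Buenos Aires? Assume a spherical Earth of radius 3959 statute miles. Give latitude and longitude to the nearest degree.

Write both endpoints as unit vectors p₁, p₂ with components (cos φ cos λ, cos φ sin λ, sin φ).
The central angle between the endpoints is δ = arccos(p₁·p₂) ≈ 2.566 rad (147.0°). The total great-circle distance is δ·R ≈ 2.566 × 3959 ≈ 10160 mi, so the target fraction is f = 6000/10160 ≈ 0.591.
Interpolate at f ≈ 0.591 with slerp weights a = sin((1−f)δ)/sin δ ≈ 1.595, b = sin(fδ)/sin δ ≈ 1.835.
p = a·p₁ + b·p₂ ≈ (-0.380, -0.751, 0.540); φ = arcsin(p_z) ≈ 32.71°, λ = atan2(p_y, p_x) ≈ -116.88°.

≈ (33°N, 117°W)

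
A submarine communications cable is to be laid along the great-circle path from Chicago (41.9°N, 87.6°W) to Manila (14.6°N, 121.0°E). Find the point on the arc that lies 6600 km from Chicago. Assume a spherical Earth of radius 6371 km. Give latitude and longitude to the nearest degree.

From cos δ = sin φ₁ sin φ₂ + cos φ₁ cos φ₂ cos Δλ, the central angle is δ ≈ 2.053 rad (117.6°). The total great-circle distance is δ·R ≈ 2.053 × 6371 ≈ 13082 km, so the target fraction is f = 6600/13082 ≈ 0.505.
Interpolate at f ≈ 0.505 with slerp weights a = sin((1−f)δ)/sin δ ≈ 0.960, b = sin(fδ)/sin δ ≈ 0.971.
p = a·p₁ + b·p₂ ≈ (-0.454, 0.091, 0.886); φ = arcsin(p_z) ≈ 62.40°, λ = atan2(p_y, p_x) ≈ 168.62°.

≈ (62°N, 169°E)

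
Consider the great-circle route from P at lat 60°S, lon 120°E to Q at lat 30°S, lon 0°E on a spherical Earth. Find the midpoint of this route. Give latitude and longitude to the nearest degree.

From cos δ = sin φ₁ sin φ₂ + cos φ₁ cos φ₂ cos Δλ, the central angle is δ ≈ 1.353 rad (77.5°).
Interpolate at f = 1/2 with slerp weights a = sin((1−f)δ)/sin δ ≈ 0.641, b = sin(fδ)/sin δ ≈ 0.641.
p = a·p₁ + b·p₂ ≈ (0.395, 0.278, -0.876); φ = arcsin(p_z) ≈ -61.14°, λ = atan2(p_y, p_x) ≈ 35.10°.

≈ lat 61°S, lon 35°E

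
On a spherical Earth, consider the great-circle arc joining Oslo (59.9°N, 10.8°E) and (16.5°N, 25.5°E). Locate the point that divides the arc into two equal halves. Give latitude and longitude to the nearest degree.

Write both endpoints as unit vectors p₁, p₂ with components (cos φ cos λ, cos φ sin λ, sin φ).
The central angle between the endpoints is δ = arccos(p₁·p₂) ≈ 0.780 rad (44.7°).
Interpolate at f = 1/2 with slerp weights a = sin((1−f)δ)/sin δ ≈ 0.541, b = sin(fδ)/sin δ ≈ 0.541.
p = a·p₁ + b·p₂ ≈ (0.734, 0.274, 0.621); φ = arcsin(p_z) ≈ 38.41°, λ = atan2(p_y, p_x) ≈ 20.46°.

≈ (38°N, 20°E)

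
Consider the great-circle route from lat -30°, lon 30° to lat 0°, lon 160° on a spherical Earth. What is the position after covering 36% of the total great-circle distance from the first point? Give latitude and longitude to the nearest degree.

Write both endpoints as unit vectors p₁, p₂ with components (cos φ cos λ, cos φ sin λ, sin φ).
The central angle between the endpoints is δ = arccos(p₁·p₂) ≈ 2.161 rad (123.8°).
Interpolate at f = 0.36 with slerp weights a = sin((1−f)δ)/sin δ ≈ 1.183, b = sin(fδ)/sin δ ≈ 0.845.
p = a·p₁ + b·p₂ ≈ (0.093, 0.801, -0.591); φ = arcsin(p_z) ≈ -36.25°, λ = atan2(p_y, p_x) ≈ 83.37°.

≈ lat -36°, lon 83°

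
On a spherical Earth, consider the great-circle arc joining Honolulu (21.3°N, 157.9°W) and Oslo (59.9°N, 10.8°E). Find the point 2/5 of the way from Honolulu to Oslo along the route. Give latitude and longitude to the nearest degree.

≈ 60°N, 151°W

Convert each endpoint to a unit vector on the sphere (x = cos φ cos λ, y = cos φ sin λ, z = sin φ).
The central angle between the endpoints is δ = arccos(p₁·p₂) ≈ 1.715 rad (98.3°).
Interpolate at f = 2/5 with slerp weights a = sin((1−f)δ)/sin δ ≈ 0.866, b = sin(fδ)/sin δ ≈ 0.640.
p = a·p₁ + b·p₂ ≈ (-0.432, -0.243, 0.868); φ = arcsin(p_z) ≈ 60.27°, λ = atan2(p_y, p_x) ≈ -150.61°.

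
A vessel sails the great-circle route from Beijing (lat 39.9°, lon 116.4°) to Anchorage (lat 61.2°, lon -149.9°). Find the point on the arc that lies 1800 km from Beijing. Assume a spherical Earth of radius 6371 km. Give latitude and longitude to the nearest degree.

The haversine formula gives a central angle δ ≈ 1.002 rad (57.4°) between the endpoints. The total great-circle distance is δ·R ≈ 1.002 × 6371 ≈ 6386 km, so the target fraction is f = 1800/6386 ≈ 0.282.
Interpolate at f ≈ 0.282 with slerp weights a = sin((1−f)δ)/sin δ ≈ 0.782, b = sin(fδ)/sin δ ≈ 0.331.
p = a·p₁ + b·p₂ ≈ (-0.405, 0.458, 0.792); φ = arcsin(p_z) ≈ 52.34°, λ = atan2(p_y, p_x) ≈ 131.49°.

≈ lat 52°, lon 131°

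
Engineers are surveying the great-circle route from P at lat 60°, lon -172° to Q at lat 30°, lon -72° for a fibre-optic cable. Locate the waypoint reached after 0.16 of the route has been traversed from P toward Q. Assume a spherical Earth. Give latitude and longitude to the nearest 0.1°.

The haversine formula gives a central angle δ ≈ 1.205 rad (69.0°) between the endpoints.
Interpolate at f = 0.16 with slerp weights a = sin((1−f)δ)/sin δ ≈ 0.908, b = sin(fδ)/sin δ ≈ 0.205.
p = a·p₁ + b·p₂ ≈ (-0.395, -0.232, 0.889); φ = arcsin(p_z) ≈ 62.75°, λ = atan2(p_y, p_x) ≈ -149.53°.

≈ lat 62.7°, lon -149.5°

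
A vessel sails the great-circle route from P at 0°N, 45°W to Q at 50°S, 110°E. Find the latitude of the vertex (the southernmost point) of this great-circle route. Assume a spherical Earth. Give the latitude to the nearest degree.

The great circle lies in the plane with unit normal n̂ = (p₁ × p₂)/|p₁ × p₂|.
Here n̂_z ≈ +0.334; the vertex latitude is φ_max = arccos|n̂_z| ≈ 70.5°.
Check via Clairaut: cos φ_max = |cos φ₁| · sin C = cos(0.0°)·sin(160.5°) ≈ 0.334, again giving ≈ 70.5°.

≈ 70°S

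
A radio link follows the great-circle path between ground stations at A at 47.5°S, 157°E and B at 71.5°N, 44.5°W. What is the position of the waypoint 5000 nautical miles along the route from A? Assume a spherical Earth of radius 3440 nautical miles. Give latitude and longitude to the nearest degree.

≈ 34°N, 176°E

Convert each endpoint to a unit vector on the sphere (x = cos φ cos λ, y = cos φ sin λ, z = sin φ).
The central angle between the endpoints is δ = arccos(p₁·p₂) ≈ 2.687 rad (154.0°). The total great-circle distance is δ·R ≈ 2.687 × 3440 ≈ 9245 nmi, so the target fraction is f = 5000/9245 ≈ 0.541.
Interpolate at f ≈ 0.541 with slerp weights a = sin((1−f)δ)/sin δ ≈ 2.151, b = sin(fδ)/sin δ ≈ 2.264.
p = a·p₁ + b·p₂ ≈ (-0.826, 0.064, 0.561); φ = arcsin(p_z) ≈ 34.10°, λ = atan2(p_y, p_x) ≈ 175.54°.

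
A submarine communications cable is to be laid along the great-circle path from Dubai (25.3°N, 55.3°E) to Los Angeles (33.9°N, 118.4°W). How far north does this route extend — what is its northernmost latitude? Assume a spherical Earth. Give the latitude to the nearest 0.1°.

The great circle lies in the plane with unit normal n̂ = (p₁ × p₂)/|p₁ × p₂|.
Here n̂_z ≈ -0.096; the vertex latitude is φ_max = arccos|n̂_z| ≈ 84.5°.
Check via Clairaut: cos φ_max = |cos φ₁| · sin C = cos(25.3°)·sin(6.1°) ≈ 0.096, again giving ≈ 84.5°.

≈ 84.5°N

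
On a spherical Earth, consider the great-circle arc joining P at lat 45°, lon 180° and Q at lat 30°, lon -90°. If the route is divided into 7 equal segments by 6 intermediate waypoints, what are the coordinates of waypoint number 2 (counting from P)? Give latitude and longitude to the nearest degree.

Write both endpoints as unit vectors p₁, p₂ with components (cos φ cos λ, cos φ sin λ, sin φ).
The central angle between the endpoints is δ = arccos(p₁·p₂) ≈ 1.209 rad (69.3°).
Interpolate at f = 2/7 with slerp weights a = sin((1−f)δ)/sin δ ≈ 0.813, b = sin(fδ)/sin δ ≈ 0.362.
p = a·p₁ + b·p₂ ≈ (-0.575, -0.314, 0.756); φ = arcsin(p_z) ≈ 49.10°, λ = atan2(p_y, p_x) ≈ -151.38°.

≈ lat 49°, lon -151°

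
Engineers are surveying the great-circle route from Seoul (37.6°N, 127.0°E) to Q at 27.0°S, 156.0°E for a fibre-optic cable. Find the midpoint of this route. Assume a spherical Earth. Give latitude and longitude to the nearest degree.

The haversine formula gives a central angle δ ≈ 1.223 rad (70.1°) between the endpoints.
Interpolate at f = 1/2 with slerp weights a = sin((1−f)δ)/sin δ ≈ 0.611, b = sin(fδ)/sin δ ≈ 0.611.
p = a·p₁ + b·p₂ ≈ (-0.788, 0.608, 0.095); φ = arcsin(p_z) ≈ 5.47°, λ = atan2(p_y, p_x) ≈ 142.37°.

≈ 5°N, 142°E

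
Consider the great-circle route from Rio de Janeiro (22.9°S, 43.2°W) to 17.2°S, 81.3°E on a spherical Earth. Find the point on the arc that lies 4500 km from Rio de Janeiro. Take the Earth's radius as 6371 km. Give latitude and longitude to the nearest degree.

Write both endpoints as unit vectors p₁, p₂ with components (cos φ cos λ, cos φ sin λ, sin φ).
The central angle between the endpoints is δ = arccos(p₁·p₂) ≈ 1.964 rad (112.5°). The total great-circle distance is δ·R ≈ 1.964 × 6371 ≈ 12514 km, so the target fraction is f = 4500/12514 ≈ 0.360.
Interpolate at f ≈ 0.360 with slerp weights a = sin((1−f)δ)/sin δ ≈ 1.030, b = sin(fδ)/sin δ ≈ 0.703.
p = a·p₁ + b·p₂ ≈ (0.793, 0.014, -0.609); φ = arcsin(p_z) ≈ -37.49°, λ = atan2(p_y, p_x) ≈ 1.01°.

≈ 37°S, 1°E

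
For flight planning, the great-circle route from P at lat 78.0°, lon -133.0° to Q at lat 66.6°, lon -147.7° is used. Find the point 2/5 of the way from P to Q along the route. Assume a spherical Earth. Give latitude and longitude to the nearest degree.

≈ lat 74°, lon -141°

Write both endpoints as unit vectors p₁, p₂ with components (cos φ cos λ, cos φ sin λ, sin φ).
The central angle between the endpoints is δ = arccos(p₁·p₂) ≈ 0.212 rad (12.2°).
Interpolate at f = 2/5 with slerp weights a = sin((1−f)δ)/sin δ ≈ 0.603, b = sin(fδ)/sin δ ≈ 0.403.
p = a·p₁ + b·p₂ ≈ (-0.221, -0.177, 0.959); φ = arcsin(p_z) ≈ 73.57°, λ = atan2(p_y, p_x) ≈ -141.24°.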